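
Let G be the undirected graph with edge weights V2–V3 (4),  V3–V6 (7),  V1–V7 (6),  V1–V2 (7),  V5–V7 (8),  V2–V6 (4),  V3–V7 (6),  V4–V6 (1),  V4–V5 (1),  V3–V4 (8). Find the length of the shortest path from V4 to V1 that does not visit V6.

Candidate routes:
V4-V5-V7-V1: 1 + 8 + 6 = 15
V4-V3-V7-V1: 8 + 6 + 6 = 20
V4-V3-V2-V1: 8 + 4 + 7 = 19
V4-V5-V7-V3-V2-V1: 1 + 8 + 6 + 4 + 7 = 26
Shortest: 15.

15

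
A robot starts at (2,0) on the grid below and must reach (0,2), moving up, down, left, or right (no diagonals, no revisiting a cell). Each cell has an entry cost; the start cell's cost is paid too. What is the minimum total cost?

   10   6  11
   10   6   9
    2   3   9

28

One optimal route is (2,0) → (2,1) → (1,1) → (0,1) → (0,2).
Its cost is 2 + 3 + 6 + 6 + 11 = 28.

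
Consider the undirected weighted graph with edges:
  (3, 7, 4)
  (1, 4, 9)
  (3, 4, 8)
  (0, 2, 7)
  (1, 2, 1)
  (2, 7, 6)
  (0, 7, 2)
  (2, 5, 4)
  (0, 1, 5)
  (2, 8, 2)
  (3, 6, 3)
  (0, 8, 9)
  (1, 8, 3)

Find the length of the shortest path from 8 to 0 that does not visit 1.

Paths from 8 to 0 avoiding 1:
8 -> 0: 9
8 -> 2 -> 0: 2 + 7 = 9
8 -> 2 -> 7 -> 0: 2 + 6 + 2 = 10
Shortest: 9.

9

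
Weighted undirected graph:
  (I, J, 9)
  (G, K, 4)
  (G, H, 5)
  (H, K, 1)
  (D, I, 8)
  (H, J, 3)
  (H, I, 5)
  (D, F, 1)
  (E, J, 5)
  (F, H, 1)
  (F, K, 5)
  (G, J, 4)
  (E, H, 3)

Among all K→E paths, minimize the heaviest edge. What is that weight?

A few of the K→E routes:
K → H → J → E: max(1, 3, 5) = 5
K → G → J → H → E: max(4, 4, 3, 3) = 4
K → H → E: max(1, 3) = 3
K → H → G → J → E: max(1, 5, 4, 5) = 5
The minimum achievable maximum is 3.

3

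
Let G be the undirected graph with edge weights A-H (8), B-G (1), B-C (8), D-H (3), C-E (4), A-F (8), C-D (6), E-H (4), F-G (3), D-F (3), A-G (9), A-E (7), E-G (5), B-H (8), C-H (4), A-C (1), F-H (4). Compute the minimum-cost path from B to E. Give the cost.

6

Checking several routes:
B → G → E: 1 + 5 = 6
B → H → E: 8 + 4 = 12
B → C → E: 8 + 4 = 12
The minimum is 6.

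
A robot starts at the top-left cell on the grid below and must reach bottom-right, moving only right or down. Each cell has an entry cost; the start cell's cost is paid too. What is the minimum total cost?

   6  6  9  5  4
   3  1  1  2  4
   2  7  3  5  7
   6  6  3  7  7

Path r0c0→r1c0→r1c1→r1c2→r1c3→r1c4→r2c4→r3c4: 6 + 3 + 1 + 1 + 2 + 4 + 7 + 7 = 31.
(Top row then right column would cost 48.)

31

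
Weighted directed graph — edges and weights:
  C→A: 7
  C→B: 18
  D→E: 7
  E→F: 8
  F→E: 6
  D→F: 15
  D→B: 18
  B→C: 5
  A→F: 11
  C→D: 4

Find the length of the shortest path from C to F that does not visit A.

19

Candidate routes:
C -> D -> E -> F: 4 + 7 + 8 = 19
C -> D -> F: 4 + 15 = 19
Best route has total 19.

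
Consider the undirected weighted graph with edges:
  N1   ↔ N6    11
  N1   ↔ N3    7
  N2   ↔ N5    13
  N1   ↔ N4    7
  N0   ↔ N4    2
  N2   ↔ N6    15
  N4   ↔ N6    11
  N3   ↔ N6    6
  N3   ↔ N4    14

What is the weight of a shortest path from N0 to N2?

28

Paths from N0 to N2:
N0 → N4 → N6 → N2: 2 + 11 + 15 = 28
N0 → N4 → N3 → N1 → N6 → N2: 2 + 14 + 7 + 11 + 15 = 49
N0 → N4 → N1 → N3 → N6 → N2: 2 + 7 + 7 + 6 + 15 = 37
N0 → N4 → N3 → N6 → N2: 2 + 14 + 6 + 15 = 37
N0 → N4 → N1 → N6 → N2: 2 + 7 + 11 + 15 = 35
Best route has total 28.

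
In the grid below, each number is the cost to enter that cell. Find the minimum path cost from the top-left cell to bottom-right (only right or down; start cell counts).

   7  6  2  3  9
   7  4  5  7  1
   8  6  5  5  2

Take [0,0] → [0,1] → [0,2] → [0,3] → [1,3] → [1,4] → [2,4] for a total of 7 + 6 + 2 + 3 + 7 + 1 + 2 = 28.
(Top row then right column would cost 30.)

28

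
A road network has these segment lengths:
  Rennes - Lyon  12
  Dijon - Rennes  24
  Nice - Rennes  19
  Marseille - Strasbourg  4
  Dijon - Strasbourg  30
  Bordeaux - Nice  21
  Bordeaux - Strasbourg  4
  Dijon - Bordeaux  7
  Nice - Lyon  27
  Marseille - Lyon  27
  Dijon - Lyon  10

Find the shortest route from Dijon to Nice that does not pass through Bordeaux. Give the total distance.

37

Comparing a few candidate routes:
Dijon→Lyon→Rennes→Nice: 10 + 12 + 19 = 41
Dijon→Rennes→Nice: 24 + 19 = 43
Dijon→Lyon→Nice: 10 + 27 = 37
The minimum is 37.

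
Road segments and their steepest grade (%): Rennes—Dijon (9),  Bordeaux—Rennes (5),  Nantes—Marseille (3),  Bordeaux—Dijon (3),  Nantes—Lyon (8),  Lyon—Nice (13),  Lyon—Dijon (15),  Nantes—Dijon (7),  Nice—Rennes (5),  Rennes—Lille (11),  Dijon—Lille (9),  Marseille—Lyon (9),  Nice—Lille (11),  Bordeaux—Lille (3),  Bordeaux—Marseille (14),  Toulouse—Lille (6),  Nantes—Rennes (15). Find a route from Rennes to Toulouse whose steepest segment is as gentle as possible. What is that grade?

Checking several routes:
Rennes - Bordeaux - Lille - Toulouse: max(5, 3, 6) = 6
Rennes - Bordeaux - Dijon - Lille - Toulouse: max(5, 3, 9, 6) = 9
Rennes - Dijon - Bordeaux - Lille - Toulouse: max(9, 3, 3, 6) = 9
Rennes - Nice - Lille - Toulouse: max(5, 11, 6) = 11
Rennes - Dijon - Lille - Toulouse: max(9, 9, 6) = 9
Rennes - Lille - Toulouse: max(11, 6) = 11
Smallest bottleneck: 6%.

6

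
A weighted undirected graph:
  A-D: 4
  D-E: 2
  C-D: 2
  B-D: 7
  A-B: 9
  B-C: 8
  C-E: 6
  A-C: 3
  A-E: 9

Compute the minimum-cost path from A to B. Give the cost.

9

Comparing a few candidate routes:
A → B: 9
A → D → B: 4 + 7 = 11
A → C → D → B: 3 + 2 + 7 = 12
A → D → C → B: 4 + 2 + 8 = 14
A → C → B: 3 + 8 = 11
Best route has total 9.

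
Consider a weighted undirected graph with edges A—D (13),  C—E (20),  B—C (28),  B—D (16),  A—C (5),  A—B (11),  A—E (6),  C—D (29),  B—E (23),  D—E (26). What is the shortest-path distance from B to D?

Comparing a few candidate routes:
B -> D: 16
B -> A -> C -> D: 11 + 5 + 29 = 45
B -> E -> A -> D: 23 + 6 + 13 = 42
B -> A -> D: 11 + 13 = 24
B -> A -> E -> D: 11 + 6 + 26 = 43
B -> C -> A -> D: 28 + 5 + 13 = 46
Best route has total 16.

16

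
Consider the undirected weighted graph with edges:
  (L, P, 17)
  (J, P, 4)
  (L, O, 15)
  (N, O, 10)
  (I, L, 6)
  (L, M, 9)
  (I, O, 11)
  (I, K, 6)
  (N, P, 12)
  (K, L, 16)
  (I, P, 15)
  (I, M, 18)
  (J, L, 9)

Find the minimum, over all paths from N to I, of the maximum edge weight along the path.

11

Comparing a few candidate routes:
N → O → L → J → P → I: max(10, 15, 9, 4, 15) = 15
N → O → L → I: max(10, 15, 6) = 15
N → O → I: max(10, 11) = 11
N → P → J → L → I: max(12, 4, 9, 6) = 12
Best route has worst link 11.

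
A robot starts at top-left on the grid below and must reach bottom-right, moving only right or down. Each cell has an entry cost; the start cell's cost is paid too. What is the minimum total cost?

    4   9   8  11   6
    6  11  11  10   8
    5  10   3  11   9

One optimal route is r0c0→r1c0→r2c0→r2c1→r2c2→r2c3→r2c4.
Its cost is 4 + 6 + 5 + 10 + 3 + 11 + 9 = 48.
For comparison, the top-then-right route costs 55.

48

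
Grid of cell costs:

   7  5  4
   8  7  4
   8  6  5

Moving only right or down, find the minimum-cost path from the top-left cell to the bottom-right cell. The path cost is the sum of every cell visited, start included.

Take r0c0→r0c1→r0c2→r1c2→r2c2 for a total of 7 + 5 + 4 + 4 + 5 = 25.

25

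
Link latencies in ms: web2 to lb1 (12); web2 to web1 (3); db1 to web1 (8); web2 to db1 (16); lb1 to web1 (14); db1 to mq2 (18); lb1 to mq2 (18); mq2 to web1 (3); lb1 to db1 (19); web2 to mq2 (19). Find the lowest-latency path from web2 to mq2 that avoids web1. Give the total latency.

19

Routes from web2 to mq2 avoiding web1:
web2 → lb1 → mq2: 12 + 18 = 30
web2 → mq2: 19
web2 → db1 → lb1 → mq2: 16 + 19 + 18 = 53
web2 → db1 → mq2: 16 + 18 = 34
web2 → lb1 → db1 → mq2: 12 + 19 + 18 = 49
Best route has total 19 ms.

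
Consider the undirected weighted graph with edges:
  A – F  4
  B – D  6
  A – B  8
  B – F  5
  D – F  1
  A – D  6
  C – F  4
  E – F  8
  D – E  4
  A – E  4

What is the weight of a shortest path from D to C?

5

Comparing a few candidate routes:
D → F → C: 1 + 4 = 5
D → A → F → C: 6 + 4 + 4 = 14
D → B → F → C: 6 + 5 + 4 = 15
D → E → F → C: 4 + 8 + 4 = 16
D → E → A → F → C: 4 + 4 + 4 + 4 = 16
The minimum is 5.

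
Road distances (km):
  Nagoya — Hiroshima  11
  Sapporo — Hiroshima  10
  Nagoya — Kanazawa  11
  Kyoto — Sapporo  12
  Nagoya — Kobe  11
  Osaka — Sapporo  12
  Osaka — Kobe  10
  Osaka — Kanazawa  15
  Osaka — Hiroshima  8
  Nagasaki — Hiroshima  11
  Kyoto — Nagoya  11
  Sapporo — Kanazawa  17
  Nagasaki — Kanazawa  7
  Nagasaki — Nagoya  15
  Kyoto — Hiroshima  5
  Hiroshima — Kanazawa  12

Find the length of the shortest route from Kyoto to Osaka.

13

Comparing a few candidate routes:
Kyoto -> Sapporo -> Hiroshima -> Osaka: 12 + 10 + 8 = 30
Kyoto -> Hiroshima -> Sapporo -> Osaka: 5 + 10 + 12 = 27
Kyoto -> Sapporo -> Osaka: 12 + 12 = 24
Kyoto -> Hiroshima -> Osaka: 5 + 8 = 13
Shortest: 13 km.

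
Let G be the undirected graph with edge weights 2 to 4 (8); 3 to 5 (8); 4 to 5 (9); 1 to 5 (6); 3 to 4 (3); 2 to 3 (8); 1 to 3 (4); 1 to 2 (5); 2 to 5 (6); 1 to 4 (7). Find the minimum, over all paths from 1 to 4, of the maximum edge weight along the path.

A few of the 1→4 routes:
1→4: max(7) = 7
1→3→2→4: max(4, 8, 8) = 8
1→3→4: max(4, 3) = 4
1→2→3→4: max(5, 8, 3) = 8
1→3→5→2→4: max(4, 8, 6, 8) = 8
1→2→5→3→4: max(5, 6, 8, 3) = 8
Smallest bottleneck: 4.

4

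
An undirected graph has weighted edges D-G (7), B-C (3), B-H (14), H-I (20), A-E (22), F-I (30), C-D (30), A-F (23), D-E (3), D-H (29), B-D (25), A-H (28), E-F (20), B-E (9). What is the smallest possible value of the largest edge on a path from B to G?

A few of the B→G routes:
B - H - A - E - D - G: max(14, 28, 22, 3, 7) = 28
B - D - G: max(25, 7) = 25
B - H - D - G: max(14, 29, 7) = 29
B - H - A - F - E - D - G: max(14, 28, 23, 20, 3, 7) = 28
B - E - D - G: max(9, 3, 7) = 9
Smallest bottleneck: 9.

9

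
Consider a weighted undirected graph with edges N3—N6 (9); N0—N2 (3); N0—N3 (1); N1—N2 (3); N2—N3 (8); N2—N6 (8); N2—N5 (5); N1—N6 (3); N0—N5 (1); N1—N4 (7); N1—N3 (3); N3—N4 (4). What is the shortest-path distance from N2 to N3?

4

Comparing a few candidate routes:
N2 -> N0 -> N3: 3 + 1 = 4
N2 -> N6 -> N1 -> N3: 8 + 3 + 3 = 14
N2 -> N1 -> N3: 3 + 3 = 6
N2 -> N5 -> N0 -> N3: 5 + 1 + 1 = 7
N2 -> N3: 8
N2 -> N1 -> N4 -> N3: 3 + 7 + 4 = 14
Shortest: 4.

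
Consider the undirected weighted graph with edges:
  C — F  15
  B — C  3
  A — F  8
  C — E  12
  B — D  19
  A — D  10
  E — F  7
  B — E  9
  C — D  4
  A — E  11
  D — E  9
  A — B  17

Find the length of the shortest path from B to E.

9

Checking several routes:
B - C - E: 3 + 12 = 15
B - C - D - A - E: 3 + 4 + 10 + 11 = 28
B - E: 9
B - C - F - E: 3 + 15 + 7 = 25
B - C - D - E: 3 + 4 + 9 = 16
Best route has total 9.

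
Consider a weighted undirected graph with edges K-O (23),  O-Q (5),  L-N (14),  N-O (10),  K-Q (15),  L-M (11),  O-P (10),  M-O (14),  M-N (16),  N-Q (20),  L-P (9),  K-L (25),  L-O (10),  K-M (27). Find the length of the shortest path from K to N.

30

Some routes from K to N:
K - Q - O - N: 15 + 5 + 10 = 30
K - O - N: 23 + 10 = 33
K - M - N: 27 + 16 = 43
K - Q - O - L - N: 15 + 5 + 10 + 14 = 44
K - Q - N: 15 + 20 = 35
K - L - N: 25 + 14 = 39
Shortest: 30.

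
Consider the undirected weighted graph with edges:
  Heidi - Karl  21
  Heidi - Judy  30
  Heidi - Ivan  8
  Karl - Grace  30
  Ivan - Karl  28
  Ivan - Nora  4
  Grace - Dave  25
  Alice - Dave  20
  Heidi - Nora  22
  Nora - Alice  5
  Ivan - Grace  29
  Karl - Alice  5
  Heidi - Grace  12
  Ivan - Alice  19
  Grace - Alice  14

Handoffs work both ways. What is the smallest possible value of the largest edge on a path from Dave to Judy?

30

Some routes from Dave to Judy:
Dave-Grace-Ivan-Alice-Karl-Heidi-Judy: max(25, 29, 19, 5, 21, 30) = 30
Dave-Grace-Ivan-Karl-Alice-Nora-Heidi-Judy: max(25, 29, 28, 5, 5, 22, 30) = 30
Dave-Grace-Ivan-Alice-Nora-Heidi-Judy: max(25, 29, 19, 5, 22, 30) = 30
Dave-Grace-Ivan-Nora-Heidi-Judy: max(25, 29, 4, 22, 30) = 30
Dave-Grace-Ivan-Karl-Heidi-Judy: max(25, 29, 28, 21, 30) = 30
Dave-Grace-Ivan-Nora-Alice-Karl-Heidi-Judy: max(25, 29, 4, 5, 5, 21, 30) = 30
The minimum achievable maximum is 30.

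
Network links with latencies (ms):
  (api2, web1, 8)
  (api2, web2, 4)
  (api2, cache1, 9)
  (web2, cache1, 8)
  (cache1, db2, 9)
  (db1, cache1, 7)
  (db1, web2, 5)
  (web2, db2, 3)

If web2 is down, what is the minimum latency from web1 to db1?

Routes from web1 to db1 avoiding web2:
web1-api2-cache1-db1: 8 + 9 + 7 = 24
Shortest: 24 ms.

24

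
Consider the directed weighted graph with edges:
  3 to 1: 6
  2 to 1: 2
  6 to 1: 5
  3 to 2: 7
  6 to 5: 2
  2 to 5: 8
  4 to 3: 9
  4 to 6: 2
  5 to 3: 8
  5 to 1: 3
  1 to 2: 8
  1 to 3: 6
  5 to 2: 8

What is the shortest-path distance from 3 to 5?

15

Paths from 3 to 5:
3 - 1 - 2 - 5: 6 + 8 + 8 = 22
3 - 2 - 5: 7 + 8 = 15
Shortest: 15.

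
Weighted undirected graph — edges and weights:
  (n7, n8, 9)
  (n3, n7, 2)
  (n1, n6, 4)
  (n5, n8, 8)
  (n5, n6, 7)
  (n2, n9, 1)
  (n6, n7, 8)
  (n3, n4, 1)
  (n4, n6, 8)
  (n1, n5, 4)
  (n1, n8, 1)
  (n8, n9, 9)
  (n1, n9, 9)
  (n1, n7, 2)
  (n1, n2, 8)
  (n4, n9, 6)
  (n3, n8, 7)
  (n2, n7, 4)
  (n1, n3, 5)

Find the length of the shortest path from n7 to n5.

6

A few of the n7→n5 routes:
n7-n3-n1-n5: 2 + 5 + 4 = 11
n7-n1-n8-n5: 2 + 1 + 8 = 11
n7-n1-n5: 2 + 4 = 6
Best route has total 6.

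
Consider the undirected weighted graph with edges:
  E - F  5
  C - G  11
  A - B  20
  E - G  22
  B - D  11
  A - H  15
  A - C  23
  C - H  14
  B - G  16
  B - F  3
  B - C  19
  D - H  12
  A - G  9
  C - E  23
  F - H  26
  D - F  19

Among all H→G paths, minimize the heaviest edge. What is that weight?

14

Some routes from H to G:
H → D → B → G: max(12, 11, 16) = 16
H → C → G: max(14, 11) = 14
H → A → G: max(15, 9) = 15
H → D → F → B → C → G: max(12, 19, 3, 19, 11) = 19
Smallest bottleneck: 14.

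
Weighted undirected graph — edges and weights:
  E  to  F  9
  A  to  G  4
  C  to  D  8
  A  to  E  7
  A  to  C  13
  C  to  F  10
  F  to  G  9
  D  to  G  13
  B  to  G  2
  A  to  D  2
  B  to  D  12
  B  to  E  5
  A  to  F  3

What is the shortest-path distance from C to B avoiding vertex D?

19

Checking several routes:
C → F → G → B: 10 + 9 + 2 = 21
C → A → G → B: 13 + 4 + 2 = 19
C → F → A → G → B: 10 + 3 + 4 + 2 = 19
C → F → E → B: 10 + 9 + 5 = 24
The minimum is 19.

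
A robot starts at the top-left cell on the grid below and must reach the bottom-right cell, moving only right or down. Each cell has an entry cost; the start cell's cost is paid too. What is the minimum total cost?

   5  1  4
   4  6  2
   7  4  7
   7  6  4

Best path: r0c0→r0c1→r0c2→r1c2→r2c2→r3c2
Cost: 5 + 1 + 4 + 2 + 7 + 4 = 23

23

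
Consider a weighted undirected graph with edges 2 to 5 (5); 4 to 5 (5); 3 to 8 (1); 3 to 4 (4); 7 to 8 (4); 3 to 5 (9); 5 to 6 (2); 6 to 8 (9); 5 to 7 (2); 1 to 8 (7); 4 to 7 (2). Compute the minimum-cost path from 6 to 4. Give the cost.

Checking several routes:
6-8-3-4: 9 + 1 + 4 = 14
6-5-7-4: 2 + 2 + 2 = 6
6-5-4: 2 + 5 = 7
6-5-7-8-3-4: 2 + 2 + 4 + 1 + 4 = 13
The minimum is 6.

6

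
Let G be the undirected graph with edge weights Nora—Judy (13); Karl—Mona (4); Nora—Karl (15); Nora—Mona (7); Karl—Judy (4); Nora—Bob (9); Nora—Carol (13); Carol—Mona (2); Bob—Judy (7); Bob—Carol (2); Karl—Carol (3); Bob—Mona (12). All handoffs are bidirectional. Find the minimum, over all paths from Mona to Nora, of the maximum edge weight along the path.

7

Comparing a few candidate routes:
Mona - Nora: max(7) = 7
Mona - Karl - Carol - Bob - Nora: max(4, 3, 2, 9) = 9
Mona - Carol - Bob - Nora: max(2, 2, 9) = 9
Mona - Karl - Judy - Bob - Nora: max(4, 4, 7, 9) = 9
Smallest bottleneck: 7.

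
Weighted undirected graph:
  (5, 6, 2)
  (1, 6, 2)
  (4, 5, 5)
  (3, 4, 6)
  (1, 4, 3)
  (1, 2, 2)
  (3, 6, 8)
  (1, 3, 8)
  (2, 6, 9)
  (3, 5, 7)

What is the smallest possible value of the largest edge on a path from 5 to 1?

Some routes from 5 to 1:
5-3-6-1: max(7, 8, 2) = 8
5-3-4-1: max(7, 6, 3) = 7
5-6-1: max(2, 2) = 2
5-3-1: max(7, 8) = 8
5-4-1: max(5, 3) = 5
5-4-3-1: max(5, 6, 8) = 8
Smallest bottleneck: 2.

2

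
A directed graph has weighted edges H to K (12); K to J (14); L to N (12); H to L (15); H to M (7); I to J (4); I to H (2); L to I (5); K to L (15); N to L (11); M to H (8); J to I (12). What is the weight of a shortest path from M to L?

23

Candidate routes:
M -> H -> L: 8 + 15 = 23
M -> H -> K -> L: 8 + 12 + 15 = 35
The minimum is 23.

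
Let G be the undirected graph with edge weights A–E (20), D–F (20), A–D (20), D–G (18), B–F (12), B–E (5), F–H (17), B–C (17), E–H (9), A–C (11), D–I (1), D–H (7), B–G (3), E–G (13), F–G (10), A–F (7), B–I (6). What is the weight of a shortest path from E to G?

8

Some routes from E to G:
E→H→D→I→B→G: 9 + 7 + 1 + 6 + 3 = 26
E→B→F→G: 5 + 12 + 10 = 27
E→G: 13
E→B→G: 5 + 3 = 8
Best route has total 8.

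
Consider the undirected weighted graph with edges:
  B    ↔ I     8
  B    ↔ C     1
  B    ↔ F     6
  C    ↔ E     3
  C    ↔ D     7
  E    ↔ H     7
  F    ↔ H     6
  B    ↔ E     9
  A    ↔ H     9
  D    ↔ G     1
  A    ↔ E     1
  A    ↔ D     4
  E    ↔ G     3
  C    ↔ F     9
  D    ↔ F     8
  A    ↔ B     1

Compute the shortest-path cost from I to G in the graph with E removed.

14

Comparing a few candidate routes:
I → B → F → D → G: 8 + 6 + 8 + 1 = 23
I → B → C → D → G: 8 + 1 + 7 + 1 = 17
I → B → C → F → D → G: 8 + 1 + 9 + 8 + 1 = 27
I → B → A → D → G: 8 + 1 + 4 + 1 = 14
The minimum is 14.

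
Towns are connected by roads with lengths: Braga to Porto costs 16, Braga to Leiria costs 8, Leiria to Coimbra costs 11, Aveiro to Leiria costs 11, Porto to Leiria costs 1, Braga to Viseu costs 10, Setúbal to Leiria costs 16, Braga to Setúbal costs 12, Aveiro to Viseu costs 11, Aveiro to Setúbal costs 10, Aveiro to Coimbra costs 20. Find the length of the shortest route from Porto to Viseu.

Comparing a few candidate routes:
Porto-Leiria-Setúbal-Aveiro-Viseu: 1 + 16 + 10 + 11 = 38
Porto-Leiria-Setúbal-Braga-Viseu: 1 + 16 + 12 + 10 = 39
Porto-Leiria-Aveiro-Viseu: 1 + 11 + 11 = 23
Porto-Leiria-Braga-Viseu: 1 + 8 + 10 = 19
Porto-Braga-Viseu: 16 + 10 = 26
Shortest: 19.

19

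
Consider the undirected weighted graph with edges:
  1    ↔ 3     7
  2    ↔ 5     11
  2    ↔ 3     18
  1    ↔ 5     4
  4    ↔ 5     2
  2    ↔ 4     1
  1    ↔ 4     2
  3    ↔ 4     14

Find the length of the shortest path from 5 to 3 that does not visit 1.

16

Paths from 5 to 3 avoiding 1:
5-2-4-3: 11 + 1 + 14 = 26
5-4-3: 2 + 14 = 16
5-2-3: 11 + 18 = 29
5-4-2-3: 2 + 1 + 18 = 21
The minimum is 16.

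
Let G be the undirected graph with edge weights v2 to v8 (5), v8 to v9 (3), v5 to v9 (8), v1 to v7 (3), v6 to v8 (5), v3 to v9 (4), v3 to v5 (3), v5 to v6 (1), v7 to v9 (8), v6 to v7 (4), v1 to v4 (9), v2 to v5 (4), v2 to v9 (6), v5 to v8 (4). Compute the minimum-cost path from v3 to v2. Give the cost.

7

Checking several routes:
v3 -> v9 -> v2: 4 + 6 = 10
v3 -> v9 -> v8 -> v2: 4 + 3 + 5 = 12
v3 -> v5 -> v2: 3 + 4 = 7
v3 -> v5 -> v6 -> v8 -> v2: 3 + 1 + 5 + 5 = 14
v3 -> v5 -> v8 -> v2: 3 + 4 + 5 = 12
Shortest: 7.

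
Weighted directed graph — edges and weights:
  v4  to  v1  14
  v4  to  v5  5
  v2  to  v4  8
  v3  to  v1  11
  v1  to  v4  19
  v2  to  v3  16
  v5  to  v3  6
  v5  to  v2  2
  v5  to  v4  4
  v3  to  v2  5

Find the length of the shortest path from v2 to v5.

13

Paths from v2 to v5:
v2 → v3 → v1 → v4 → v5: 16 + 11 + 19 + 5 = 51
v2 → v4 → v5: 8 + 5 = 13
Best route has total 13.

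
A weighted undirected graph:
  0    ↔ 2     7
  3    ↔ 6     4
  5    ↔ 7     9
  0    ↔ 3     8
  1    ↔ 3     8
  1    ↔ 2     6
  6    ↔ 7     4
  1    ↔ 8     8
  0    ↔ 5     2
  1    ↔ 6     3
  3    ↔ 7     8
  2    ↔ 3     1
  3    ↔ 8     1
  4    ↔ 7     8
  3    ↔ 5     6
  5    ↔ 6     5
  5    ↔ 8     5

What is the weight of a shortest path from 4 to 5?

17

Some routes from 4 to 5:
4 → 7 → 6 → 3 → 8 → 5: 8 + 4 + 4 + 1 + 5 = 22
4 → 7 → 6 → 5: 8 + 4 + 5 = 17
4 → 7 → 5: 8 + 9 = 17
4 → 7 → 6 → 3 → 5: 8 + 4 + 4 + 6 = 22
4 → 7 → 3 → 8 → 5: 8 + 8 + 1 + 5 = 22
Best route has total 17.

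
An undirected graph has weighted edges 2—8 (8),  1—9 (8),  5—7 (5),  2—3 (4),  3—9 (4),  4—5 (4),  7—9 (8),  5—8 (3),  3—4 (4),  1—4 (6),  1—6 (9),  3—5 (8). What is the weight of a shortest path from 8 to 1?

13

Checking several routes:
8 → 5 → 4 → 1: 3 + 4 + 6 = 13
8 → 5 → 4 → 3 → 9 → 1: 3 + 4 + 4 + 4 + 8 = 23
8 → 5 → 3 → 9 → 1: 3 + 8 + 4 + 8 = 23
8 → 2 → 3 → 4 → 1: 8 + 4 + 4 + 6 = 22
8 → 5 → 3 → 4 → 1: 3 + 8 + 4 + 6 = 21
Shortest: 13.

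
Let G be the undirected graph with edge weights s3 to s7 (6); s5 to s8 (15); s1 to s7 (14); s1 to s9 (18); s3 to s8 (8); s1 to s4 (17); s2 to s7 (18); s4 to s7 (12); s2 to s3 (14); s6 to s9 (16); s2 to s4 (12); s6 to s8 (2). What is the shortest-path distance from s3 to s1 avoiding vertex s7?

43

Paths from s3 to s1 avoiding s7:
s3 -> s8 -> s6 -> s9 -> s1: 8 + 2 + 16 + 18 = 44
s3 -> s2 -> s4 -> s1: 14 + 12 + 17 = 43
Best route has total 43.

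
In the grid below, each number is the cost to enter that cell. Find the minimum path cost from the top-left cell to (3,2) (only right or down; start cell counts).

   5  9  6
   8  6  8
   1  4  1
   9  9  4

Cheapest: r0c0 → r1c0 → r2c0 → r2c1 → r2c2 → r3c2
  5 + 8 + 1 + 4 + 1 + 4 = 23
(Top row then right column would cost 33.)

23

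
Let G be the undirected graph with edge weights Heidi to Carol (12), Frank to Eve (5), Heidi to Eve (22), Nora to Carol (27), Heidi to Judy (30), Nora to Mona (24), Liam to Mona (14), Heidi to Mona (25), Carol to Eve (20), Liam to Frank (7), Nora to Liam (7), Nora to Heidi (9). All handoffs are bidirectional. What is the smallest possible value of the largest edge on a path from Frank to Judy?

30

Some routes from Frank to Judy:
Frank→Eve→Carol→Nora→Liam→Mona→Heidi→Judy: max(5, 20, 27, 7, 14, 25, 30) = 30
Frank→Eve→Carol→Nora→Mona→Heidi→Judy: max(5, 20, 27, 24, 25, 30) = 30
Frank→Eve→Carol→Heidi→Judy: max(5, 20, 12, 30) = 30
Frank→Eve→Carol→Nora→Heidi→Judy: max(5, 20, 27, 9, 30) = 30
Frank→Eve→Heidi→Judy: max(5, 22, 30) = 30
Smallest bottleneck: 30.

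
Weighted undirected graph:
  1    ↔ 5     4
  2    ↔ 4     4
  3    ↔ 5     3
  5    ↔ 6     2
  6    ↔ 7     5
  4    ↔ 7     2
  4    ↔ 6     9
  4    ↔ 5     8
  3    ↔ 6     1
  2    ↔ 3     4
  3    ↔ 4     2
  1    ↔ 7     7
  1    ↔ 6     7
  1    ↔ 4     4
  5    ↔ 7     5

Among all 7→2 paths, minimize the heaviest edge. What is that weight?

Comparing a few candidate routes:
7 -> 6 -> 5 -> 3 -> 4 -> 2: max(5, 2, 3, 2, 4) = 5
7 -> 6 -> 5 -> 3 -> 2: max(5, 2, 3, 4) = 5
7 -> 4 -> 1 -> 5 -> 6 -> 3 -> 2: max(2, 4, 4, 2, 1, 4) = 4
7 -> 4 -> 3 -> 2: max(2, 2, 4) = 4
7 -> 4 -> 2: max(2, 4) = 4
7 -> 4 -> 1 -> 5 -> 3 -> 2: max(2, 4, 4, 3, 4) = 4
The minimum achievable maximum is 4.

4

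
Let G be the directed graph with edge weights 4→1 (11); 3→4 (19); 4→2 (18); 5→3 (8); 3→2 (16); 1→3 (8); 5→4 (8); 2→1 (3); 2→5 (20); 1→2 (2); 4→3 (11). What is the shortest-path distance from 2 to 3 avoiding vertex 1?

Candidate routes:
2-5-3: 20 + 8 = 28
2-5-4-3: 20 + 8 + 11 = 39
Shortest: 28.

28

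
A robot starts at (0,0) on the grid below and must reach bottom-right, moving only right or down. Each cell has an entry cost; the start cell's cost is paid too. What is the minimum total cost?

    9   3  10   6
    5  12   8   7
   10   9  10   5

40

Take r0c0→r0c1→r0c2→r0c3→r1c3→r2c3 for a total of 9 + 3 + 10 + 6 + 7 + 5 = 40.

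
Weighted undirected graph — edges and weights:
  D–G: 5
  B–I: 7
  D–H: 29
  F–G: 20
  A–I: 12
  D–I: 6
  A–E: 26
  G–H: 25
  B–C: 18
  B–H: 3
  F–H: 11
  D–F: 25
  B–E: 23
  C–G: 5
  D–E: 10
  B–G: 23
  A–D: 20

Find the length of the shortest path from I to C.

16

Checking several routes:
I-D-G-C: 6 + 5 + 5 = 16
I-B-C: 7 + 18 = 25
I-B-H-G-C: 7 + 3 + 25 + 5 = 40
I-A-D-G-C: 12 + 20 + 5 + 5 = 42
I-B-G-C: 7 + 23 + 5 = 35
I-B-H-F-G-C: 7 + 3 + 11 + 20 + 5 = 46
Shortest: 16.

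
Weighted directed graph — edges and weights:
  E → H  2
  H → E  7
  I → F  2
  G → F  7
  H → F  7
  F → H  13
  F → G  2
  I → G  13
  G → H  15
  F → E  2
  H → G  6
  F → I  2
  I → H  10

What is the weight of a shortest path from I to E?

4

Comparing a few candidate routes:
I -> F -> E: 2 + 2 = 4
I -> H -> E: 10 + 7 = 17
I -> G -> F -> E: 13 + 7 + 2 = 22
I -> H -> F -> E: 10 + 7 + 2 = 19
I -> F -> H -> E: 2 + 13 + 7 = 22
The minimum is 4.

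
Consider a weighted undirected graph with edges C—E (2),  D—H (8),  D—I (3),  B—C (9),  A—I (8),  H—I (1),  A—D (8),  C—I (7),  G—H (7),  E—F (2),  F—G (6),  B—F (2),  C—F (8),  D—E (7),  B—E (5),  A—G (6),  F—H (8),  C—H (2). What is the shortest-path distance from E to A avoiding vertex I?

Comparing a few candidate routes:
E - D - A: 7 + 8 = 15
E - C - H - G - A: 2 + 2 + 7 + 6 = 17
E - F - G - A: 2 + 6 + 6 = 14
E - B - F - G - A: 5 + 2 + 6 + 6 = 19
Shortest: 14.

14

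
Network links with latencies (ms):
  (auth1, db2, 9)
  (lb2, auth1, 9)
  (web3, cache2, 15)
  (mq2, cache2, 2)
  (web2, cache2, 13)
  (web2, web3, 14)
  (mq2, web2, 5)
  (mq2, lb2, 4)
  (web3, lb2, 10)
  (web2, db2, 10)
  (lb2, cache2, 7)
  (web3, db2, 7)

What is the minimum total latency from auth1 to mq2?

13

Checking several routes:
auth1 - db2 - web3 - cache2 - mq2: 9 + 7 + 15 + 2 = 33
auth1 - lb2 - cache2 - mq2: 9 + 7 + 2 = 18
auth1 - lb2 - cache2 - web2 - mq2: 9 + 7 + 13 + 5 = 34
auth1 - lb2 - mq2: 9 + 4 = 13
auth1 - db2 - web3 - lb2 - mq2: 9 + 7 + 10 + 4 = 30
auth1 - db2 - web2 - mq2: 9 + 10 + 5 = 24
The minimum is 13 ms.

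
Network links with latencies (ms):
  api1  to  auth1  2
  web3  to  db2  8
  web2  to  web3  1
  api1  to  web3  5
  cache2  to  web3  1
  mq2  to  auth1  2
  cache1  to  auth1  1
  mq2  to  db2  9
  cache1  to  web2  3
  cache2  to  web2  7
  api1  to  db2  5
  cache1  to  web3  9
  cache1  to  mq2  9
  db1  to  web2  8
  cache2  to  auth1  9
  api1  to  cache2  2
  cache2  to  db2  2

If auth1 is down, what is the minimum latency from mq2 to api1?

A few of the mq2→api1 routes:
mq2-db2-cache2-api1: 9 + 2 + 2 = 13
mq2-db2-api1: 9 + 5 = 14
mq2-cache1-web2-web3-cache2-api1: 9 + 3 + 1 + 1 + 2 = 16
The minimum is 13 ms.

13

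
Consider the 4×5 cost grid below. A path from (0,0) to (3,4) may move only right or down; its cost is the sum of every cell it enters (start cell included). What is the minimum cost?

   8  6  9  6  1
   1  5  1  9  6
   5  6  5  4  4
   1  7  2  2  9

Take [0,0]→[1,0]→[1,1]→[1,2]→[2,2]→[3,2]→[3,3]→[3,4] for a total of 8 + 1 + 5 + 1 + 5 + 2 + 2 + 9 = 33.
For comparison, the top-then-right route costs 49.

33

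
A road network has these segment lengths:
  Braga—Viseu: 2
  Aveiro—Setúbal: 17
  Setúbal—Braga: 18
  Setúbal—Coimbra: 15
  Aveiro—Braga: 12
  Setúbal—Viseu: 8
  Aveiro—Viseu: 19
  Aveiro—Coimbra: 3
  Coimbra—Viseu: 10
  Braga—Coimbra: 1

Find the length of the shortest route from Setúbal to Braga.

10

Checking several routes:
Setúbal → Coimbra → Braga: 15 + 1 = 16
Setúbal → Braga: 18
Setúbal → Viseu → Braga: 8 + 2 = 10
Best route has total 10.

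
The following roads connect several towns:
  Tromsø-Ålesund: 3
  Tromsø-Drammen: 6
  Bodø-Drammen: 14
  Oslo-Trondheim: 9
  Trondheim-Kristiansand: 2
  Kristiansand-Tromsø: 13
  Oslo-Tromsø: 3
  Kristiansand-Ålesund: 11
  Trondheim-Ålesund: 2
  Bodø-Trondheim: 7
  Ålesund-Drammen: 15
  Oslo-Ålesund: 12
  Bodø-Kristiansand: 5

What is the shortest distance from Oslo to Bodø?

15

A few of the Oslo→Bodø routes:
Oslo -> Tromsø -> Ålesund -> Trondheim -> Kristiansand -> Bodø: 3 + 3 + 2 + 2 + 5 = 15
Oslo -> Tromsø -> Ålesund -> Trondheim -> Bodø: 3 + 3 + 2 + 7 = 15
Oslo -> Trondheim -> Bodø: 9 + 7 = 16
Oslo -> Tromsø -> Kristiansand -> Bodø: 3 + 13 + 5 = 21
Oslo -> Trondheim -> Kristiansand -> Bodø: 9 + 2 + 5 = 16
Best route has total 15.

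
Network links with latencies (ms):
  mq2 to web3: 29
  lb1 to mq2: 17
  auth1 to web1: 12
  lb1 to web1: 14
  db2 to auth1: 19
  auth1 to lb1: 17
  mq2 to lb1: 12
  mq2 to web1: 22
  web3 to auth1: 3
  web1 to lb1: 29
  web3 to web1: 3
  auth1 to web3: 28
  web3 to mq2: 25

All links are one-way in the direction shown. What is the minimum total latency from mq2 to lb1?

12

Some routes from mq2 to lb1:
mq2→lb1: 12
mq2→web3→auth1→lb1: 29 + 3 + 17 = 49
mq2→web1→lb1: 22 + 29 = 51
Shortest: 12 ms.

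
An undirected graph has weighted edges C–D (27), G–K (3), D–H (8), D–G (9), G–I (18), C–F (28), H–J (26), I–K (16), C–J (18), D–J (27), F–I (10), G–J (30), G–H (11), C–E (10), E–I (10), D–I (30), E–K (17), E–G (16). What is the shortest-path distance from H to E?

27

Comparing a few candidate routes:
H - G - E: 11 + 16 = 27
H - G - K - E: 11 + 3 + 17 = 31
H - D - G - K - E: 8 + 9 + 3 + 17 = 37
H - D - G - E: 8 + 9 + 16 = 33
Best route has total 27.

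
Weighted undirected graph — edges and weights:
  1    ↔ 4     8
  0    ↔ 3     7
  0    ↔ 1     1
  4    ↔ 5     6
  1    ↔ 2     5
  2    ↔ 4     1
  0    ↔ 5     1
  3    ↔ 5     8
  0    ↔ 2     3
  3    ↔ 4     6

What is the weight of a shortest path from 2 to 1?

Comparing a few candidate routes:
2-4-5-0-1: 1 + 6 + 1 + 1 = 9
2-0-1: 3 + 1 = 4
2-4-3-0-1: 1 + 6 + 7 + 1 = 15
2-4-3-5-0-1: 1 + 6 + 8 + 1 + 1 = 17
2-1: 5
2-4-1: 1 + 8 = 9
Shortest: 4.

4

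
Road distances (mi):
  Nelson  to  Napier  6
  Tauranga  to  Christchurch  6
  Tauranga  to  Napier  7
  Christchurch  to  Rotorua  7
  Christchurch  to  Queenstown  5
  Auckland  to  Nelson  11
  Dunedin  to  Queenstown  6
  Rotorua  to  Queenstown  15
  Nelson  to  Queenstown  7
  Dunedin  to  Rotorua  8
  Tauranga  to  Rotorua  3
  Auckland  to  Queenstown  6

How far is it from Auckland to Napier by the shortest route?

17

Checking several routes:
Auckland→Queenstown→Christchurch→Rotorua→Tauranga→Napier: 6 + 5 + 7 + 3 + 7 = 28
Auckland→Nelson→Napier: 11 + 6 = 17
Auckland→Queenstown→Nelson→Napier: 6 + 7 + 6 = 19
Auckland→Queenstown→Christchurch→Tauranga→Napier: 6 + 5 + 6 + 7 = 24
The minimum is 17 mi.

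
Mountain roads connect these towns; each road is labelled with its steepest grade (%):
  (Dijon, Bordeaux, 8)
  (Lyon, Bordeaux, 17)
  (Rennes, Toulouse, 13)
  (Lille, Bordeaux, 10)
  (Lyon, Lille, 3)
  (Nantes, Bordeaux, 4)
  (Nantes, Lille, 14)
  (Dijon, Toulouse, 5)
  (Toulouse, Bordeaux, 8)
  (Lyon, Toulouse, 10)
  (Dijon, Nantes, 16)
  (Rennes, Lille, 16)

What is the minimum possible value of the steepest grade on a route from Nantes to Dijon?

A few of the Nantes→Dijon routes:
Nantes → Lille → Lyon → Toulouse → Dijon: max(14, 3, 10, 5) = 14
Nantes → Bordeaux → Lille → Lyon → Toulouse → Dijon: max(4, 10, 3, 10, 5) = 10
Nantes → Bordeaux → Toulouse → Dijon: max(4, 8, 5) = 8
Nantes → Bordeaux → Dijon: max(4, 8) = 8
Smallest bottleneck: 8%.

8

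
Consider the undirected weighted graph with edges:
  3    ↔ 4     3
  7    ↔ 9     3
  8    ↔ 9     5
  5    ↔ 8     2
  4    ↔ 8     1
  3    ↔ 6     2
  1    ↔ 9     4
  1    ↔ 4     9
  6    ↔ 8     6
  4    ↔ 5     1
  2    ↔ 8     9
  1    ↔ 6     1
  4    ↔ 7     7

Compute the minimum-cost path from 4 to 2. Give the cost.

Comparing a few candidate routes:
4-3-6-1-9-8-2: 3 + 2 + 1 + 4 + 5 + 9 = 24
4-1-6-8-2: 9 + 1 + 6 + 9 = 25
4-5-8-2: 1 + 2 + 9 = 12
4-8-2: 1 + 9 = 10
4-3-6-8-2: 3 + 2 + 6 + 9 = 20
4-7-9-8-2: 7 + 3 + 5 + 9 = 24
Shortest: 10.

10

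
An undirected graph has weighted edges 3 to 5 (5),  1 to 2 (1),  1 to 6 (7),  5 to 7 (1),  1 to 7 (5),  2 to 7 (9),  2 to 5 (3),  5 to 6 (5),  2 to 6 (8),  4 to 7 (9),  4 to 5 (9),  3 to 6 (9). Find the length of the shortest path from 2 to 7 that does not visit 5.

Candidate routes:
2 -> 6 -> 1 -> 7: 8 + 7 + 5 = 20
2 -> 7: 9
2 -> 1 -> 7: 1 + 5 = 6
The minimum is 6.

6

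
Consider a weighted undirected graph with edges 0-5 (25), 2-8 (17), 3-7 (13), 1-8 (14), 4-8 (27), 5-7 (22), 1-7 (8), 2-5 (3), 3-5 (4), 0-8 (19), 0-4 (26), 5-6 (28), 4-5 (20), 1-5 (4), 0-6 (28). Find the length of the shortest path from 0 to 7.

37

Checking several routes:
0-5-3-7: 25 + 4 + 13 = 42
0-5-7: 25 + 22 = 47
0-8-1-7: 19 + 14 + 8 = 41
0-5-1-7: 25 + 4 + 8 = 37
Best route has total 37.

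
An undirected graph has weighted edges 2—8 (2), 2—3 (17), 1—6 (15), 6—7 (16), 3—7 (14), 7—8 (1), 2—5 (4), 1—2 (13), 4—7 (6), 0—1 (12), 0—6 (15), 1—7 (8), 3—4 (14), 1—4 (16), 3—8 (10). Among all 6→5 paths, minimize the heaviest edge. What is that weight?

15

Comparing a few candidate routes:
6 → 1 → 7 → 8 → 2 → 5: max(15, 8, 1, 2, 4) = 15
6 → 1 → 2 → 5: max(15, 13, 4) = 15
6 → 1 → 7 → 4 → 3 → 8 → 2 → 5: max(15, 8, 6, 14, 10, 2, 4) = 15
6 → 1 → 7 → 3 → 8 → 2 → 5: max(15, 8, 14, 10, 2, 4) = 15
Best route has worst link 15.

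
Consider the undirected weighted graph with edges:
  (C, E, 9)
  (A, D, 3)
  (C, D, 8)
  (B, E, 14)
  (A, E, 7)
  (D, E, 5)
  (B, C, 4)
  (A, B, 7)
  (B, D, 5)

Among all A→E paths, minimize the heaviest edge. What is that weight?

5

Comparing a few candidate routes:
A - B - C - E: max(7, 4, 9) = 9
A - B - D - C - E: max(7, 5, 8, 9) = 9
A - D - E: max(3, 5) = 5
A - E: max(7) = 7
A - B - C - D - E: max(7, 4, 8, 5) = 8
A - B - D - E: max(7, 5, 5) = 7
Best route has worst link 5.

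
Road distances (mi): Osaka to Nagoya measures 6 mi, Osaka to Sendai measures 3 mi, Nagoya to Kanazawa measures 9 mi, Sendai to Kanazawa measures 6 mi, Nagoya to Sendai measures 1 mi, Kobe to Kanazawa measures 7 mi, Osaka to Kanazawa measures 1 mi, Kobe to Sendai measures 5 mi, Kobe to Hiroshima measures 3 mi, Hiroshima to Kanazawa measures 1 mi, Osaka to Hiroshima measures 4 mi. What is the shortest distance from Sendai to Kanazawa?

4

A few of the Sendai→Kanazawa routes:
Sendai→Kanazawa: 6
Sendai→Osaka→Kanazawa: 3 + 1 = 4
Sendai→Osaka→Hiroshima→Kanazawa: 3 + 4 + 1 = 8
Shortest: 4 mi.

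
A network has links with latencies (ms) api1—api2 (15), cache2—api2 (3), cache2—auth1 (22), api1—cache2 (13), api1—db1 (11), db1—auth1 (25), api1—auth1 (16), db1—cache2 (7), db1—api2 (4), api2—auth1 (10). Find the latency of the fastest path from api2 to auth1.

10

Comparing a few candidate routes:
api2-auth1: 10
api2-cache2-auth1: 3 + 22 = 25
api2-db1-auth1: 4 + 25 = 29
api2-db1-api1-auth1: 4 + 11 + 16 = 31
Best route has total 10 ms.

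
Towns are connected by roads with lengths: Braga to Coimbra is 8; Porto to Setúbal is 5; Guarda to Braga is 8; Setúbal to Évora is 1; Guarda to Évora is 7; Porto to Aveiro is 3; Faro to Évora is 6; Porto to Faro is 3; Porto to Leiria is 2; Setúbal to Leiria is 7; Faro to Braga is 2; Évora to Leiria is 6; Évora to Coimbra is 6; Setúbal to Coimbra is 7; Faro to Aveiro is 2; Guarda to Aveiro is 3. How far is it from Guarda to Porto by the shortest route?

Some routes from Guarda to Porto:
Guarda -> Aveiro -> Porto: 3 + 3 = 6
Guarda -> Braga -> Faro -> Porto: 8 + 2 + 3 = 13
Guarda -> Aveiro -> Faro -> Porto: 3 + 2 + 3 = 8
Guarda -> Évora -> Leiria -> Porto: 7 + 6 + 2 = 15
Guarda -> Évora -> Setúbal -> Porto: 7 + 1 + 5 = 13
Best route has total 6.

6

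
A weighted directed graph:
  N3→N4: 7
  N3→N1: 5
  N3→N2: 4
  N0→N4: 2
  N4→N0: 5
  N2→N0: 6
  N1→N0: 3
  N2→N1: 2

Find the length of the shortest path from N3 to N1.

5

Paths from N3 to N1:
N3-N1: 5
N3-N2-N1: 4 + 2 = 6
Shortest: 5.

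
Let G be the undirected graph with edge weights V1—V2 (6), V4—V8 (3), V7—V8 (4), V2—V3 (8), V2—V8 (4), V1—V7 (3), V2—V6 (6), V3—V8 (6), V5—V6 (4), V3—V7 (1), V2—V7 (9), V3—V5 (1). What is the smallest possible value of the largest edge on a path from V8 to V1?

4

Some routes from V8 to V1:
V8 → V2 → V1: max(4, 6) = 6
V8 → V7 → V1: max(4, 3) = 4
V8 → V2 → V6 → V5 → V3 → V7 → V1: max(4, 6, 4, 1, 1, 3) = 6
Best route has worst link 4.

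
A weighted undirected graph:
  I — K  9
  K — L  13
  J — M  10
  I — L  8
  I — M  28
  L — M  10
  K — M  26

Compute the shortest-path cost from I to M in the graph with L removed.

Paths from I to M avoiding L:
I - M: 28
I - K - M: 9 + 26 = 35
Best route has total 28.

28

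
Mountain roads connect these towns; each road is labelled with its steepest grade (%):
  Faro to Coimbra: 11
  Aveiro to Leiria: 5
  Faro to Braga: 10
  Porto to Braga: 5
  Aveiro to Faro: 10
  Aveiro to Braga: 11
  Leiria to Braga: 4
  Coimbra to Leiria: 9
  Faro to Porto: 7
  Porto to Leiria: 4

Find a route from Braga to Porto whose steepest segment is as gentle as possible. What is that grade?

Some routes from Braga to Porto:
Braga → Aveiro → Faro → Coimbra → Leiria → Porto: max(11, 10, 11, 9, 4) = 11
Braga → Leiria → Porto: max(4, 4) = 4
Braga → Faro → Aveiro → Leiria → Porto: max(10, 10, 5, 4) = 10
Braga → Porto: max(5) = 5
Braga → Leiria → Aveiro → Faro → Porto: max(4, 5, 10, 7) = 10
Braga → Faro → Porto: max(10, 7) = 10
The minimum achievable maximum is 4%.

4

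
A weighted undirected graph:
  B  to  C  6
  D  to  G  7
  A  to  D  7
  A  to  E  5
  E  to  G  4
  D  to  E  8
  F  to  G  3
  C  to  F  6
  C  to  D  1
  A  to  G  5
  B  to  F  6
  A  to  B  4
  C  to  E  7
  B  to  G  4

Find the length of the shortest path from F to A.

Some routes from F to A:
F -> G -> A: 3 + 5 = 8
F -> G -> E -> A: 3 + 4 + 5 = 12
F -> B -> A: 6 + 4 = 10
F -> G -> B -> A: 3 + 4 + 4 = 11
Shortest: 8.

8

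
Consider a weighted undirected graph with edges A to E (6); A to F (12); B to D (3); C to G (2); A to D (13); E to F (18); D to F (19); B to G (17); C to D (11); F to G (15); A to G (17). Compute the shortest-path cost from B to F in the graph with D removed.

Paths from B to F avoiding D:
B→G→F: 17 + 15 = 32
B→G→A→F: 17 + 17 + 12 = 46
B→G→A→E→F: 17 + 17 + 6 + 18 = 58
Best route has total 32.

32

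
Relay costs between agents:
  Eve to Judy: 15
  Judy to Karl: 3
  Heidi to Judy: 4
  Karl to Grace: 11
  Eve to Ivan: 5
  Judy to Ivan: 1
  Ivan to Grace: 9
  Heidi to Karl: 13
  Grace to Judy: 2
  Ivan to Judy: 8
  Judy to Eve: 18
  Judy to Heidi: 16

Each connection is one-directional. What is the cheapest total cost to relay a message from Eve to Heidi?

29

Candidate routes:
Eve→Ivan→Grace→Judy→Heidi: 5 + 9 + 2 + 16 = 32
Eve→Ivan→Judy→Heidi: 5 + 8 + 16 = 29
Eve→Judy→Heidi: 15 + 16 = 31
Shortest: 29.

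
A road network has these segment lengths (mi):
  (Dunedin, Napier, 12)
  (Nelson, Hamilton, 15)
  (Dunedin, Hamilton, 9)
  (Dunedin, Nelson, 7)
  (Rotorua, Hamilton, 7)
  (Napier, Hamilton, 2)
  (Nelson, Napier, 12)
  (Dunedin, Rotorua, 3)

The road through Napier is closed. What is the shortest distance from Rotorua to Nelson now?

Candidate routes:
Rotorua-Dunedin-Hamilton-Nelson: 3 + 9 + 15 = 27
Rotorua-Hamilton-Dunedin-Nelson: 7 + 9 + 7 = 23
Rotorua-Hamilton-Nelson: 7 + 15 = 22
Rotorua-Dunedin-Nelson: 3 + 7 = 10
Best route has total 10 mi.

10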